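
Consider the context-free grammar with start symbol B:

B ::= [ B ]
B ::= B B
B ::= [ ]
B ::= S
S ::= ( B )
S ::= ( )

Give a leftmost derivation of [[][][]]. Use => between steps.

B => [B] => [BB] => [BBB] => [[]BB] => [[][]B] => [[][][]]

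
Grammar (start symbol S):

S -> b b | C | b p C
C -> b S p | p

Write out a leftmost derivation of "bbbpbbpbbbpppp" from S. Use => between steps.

S => C => bSp => bCp => bbSpp => bbbpCpp => bbbpbSppp => bbbpbbpCppp => bbbpbbpbSpppp => bbbpbbpbbbpppp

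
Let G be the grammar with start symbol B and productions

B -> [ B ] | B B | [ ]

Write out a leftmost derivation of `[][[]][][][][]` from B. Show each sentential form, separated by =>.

B=>BB=>BBB=>[]BB=>[]BBB=>[]BBBB=>[][B]BBB=>[][[]]BBB=>[][[]]BBBB=>[][[]][]BBB=>[][[]][][]BB=>[][[]][][][]B=>[][[]][][][][]

B => BB   [B -> B B]
BB => BBB   [B -> B B]
BBB => []BB   [B -> [ ]]
[]BB => []BBB   [B -> B B]
[]BBB => []BBBB   [B -> B B]
[]BBBB => [][B]BBB   [B -> [ B ]]
[][B]BBB => [][[]]BBB   [B -> [ ]]
[][[]]BBB => [][[]]BBBB   [B -> B B]
[][[]]BBBB => [][[]][]BBB   [B -> [ ]]
[][[]][]BBB => [][[]][][]BB   [B -> [ ]]
[][[]][][]BB => [][[]][][][]B   [B -> [ ]]
[][[]][][][]B => [][[]][][][][]   [B -> [ ]]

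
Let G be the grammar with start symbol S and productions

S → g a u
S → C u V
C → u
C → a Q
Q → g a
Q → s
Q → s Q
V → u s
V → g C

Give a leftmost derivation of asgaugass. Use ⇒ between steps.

S ⇒ CuV   [S → C u V]
CuV ⇒ aQuV   [C → a Q]
aQuV ⇒ asQuV   [Q → s Q]
asQuV ⇒ asgauV   [Q → g a]
asgauV ⇒ asgaugC   [V → g C]
asgaugC ⇒ asgaugaQ   [C → a Q]
asgaugaQ ⇒ asgaugasQ   [Q → s Q]
asgaugasQ ⇒ asgaugass   [Q → s]

S⇒CuV⇒aQuV⇒asQuV⇒asgauV⇒asgaugC⇒asgaugaQ⇒asgaugasQ⇒asgaugass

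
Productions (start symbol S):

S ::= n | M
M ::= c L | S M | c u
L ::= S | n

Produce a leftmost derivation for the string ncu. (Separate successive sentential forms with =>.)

S => M => SM => nM => ncu

S => M   [S ::= M]
M => SM   [M ::= S M]
SM => nM   [S ::= n]
nM => ncu   [M ::= c u]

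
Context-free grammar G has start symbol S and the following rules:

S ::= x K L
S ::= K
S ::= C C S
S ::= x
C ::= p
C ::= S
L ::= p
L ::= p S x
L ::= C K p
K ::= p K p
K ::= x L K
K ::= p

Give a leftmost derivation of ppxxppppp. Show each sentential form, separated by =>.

S => CCS => pCS => ppS => ppxKL => ppxxLKL => ppxxCKpKL => ppxxpKpKL => ppxxpppKL => ppxxppppL => ppxxppppp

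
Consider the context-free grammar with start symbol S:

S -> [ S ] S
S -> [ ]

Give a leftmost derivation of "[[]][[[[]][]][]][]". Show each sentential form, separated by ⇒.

S ⇒ [S]S ⇒ [[]]S ⇒ [[]][S]S ⇒ [[]][[S]S]S ⇒ [[]][[[S]S]S]S ⇒ [[]][[[[]]S]S]S ⇒ [[]][[[[]][]]S]S ⇒ [[]][[[[]][]][]]S ⇒ [[]][[[[]][]][]][]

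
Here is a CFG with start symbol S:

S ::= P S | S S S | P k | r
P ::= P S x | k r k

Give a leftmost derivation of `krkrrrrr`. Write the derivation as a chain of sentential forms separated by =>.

S => PS => krkS => krkSSS => krkSSSSS => krkrSSSS => krkrrSSS => krkrrrSS => krkrrrrS => krkrrrrr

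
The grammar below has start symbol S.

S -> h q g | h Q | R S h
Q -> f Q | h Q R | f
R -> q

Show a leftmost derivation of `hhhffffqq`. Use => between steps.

S => hQ   [S -> h Q]
hQ => hhQR   [Q -> h Q R]
hhQR => hhhQRR   [Q -> h Q R]
hhhQRR => hhhfQRR   [Q -> f Q]
hhhfQRR => hhhffQRR   [Q -> f Q]
hhhffQRR => hhhfffQRR   [Q -> f Q]
hhhfffQRR => hhhffffRR   [Q -> f]
hhhffffRR => hhhffffqR   [R -> q]
hhhffffqR => hhhffffqq   [R -> q]

S => hQ => hhQR => hhhQRR => hhhfQRR => hhhffQRR => hhhfffQRR => hhhffffRR => hhhffffqR => hhhffffqq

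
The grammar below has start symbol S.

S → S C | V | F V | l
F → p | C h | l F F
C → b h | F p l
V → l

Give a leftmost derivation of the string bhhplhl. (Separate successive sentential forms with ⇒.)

S ⇒ FV   [S → F V]
FV ⇒ ChV   [F → C h]
ChV ⇒ FplhV   [C → F p l]
FplhV ⇒ ChplhV   [F → C h]
ChplhV ⇒ bhhplhV   [C → b h]
bhhplhV ⇒ bhhplhl   [V → l]

S⇒FV⇒ChV⇒FplhV⇒ChplhV⇒bhhplhV⇒bhhplhl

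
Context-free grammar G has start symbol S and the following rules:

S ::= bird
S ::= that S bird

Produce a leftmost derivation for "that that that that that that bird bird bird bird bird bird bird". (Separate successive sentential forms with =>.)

S => that S bird => that that S bird bird => that that that S bird bird bird => that that that that S bird bird bird bird => that that that that that S bird bird bird bird bird => that that that that that that S bird bird bird bird bird bird => that that that that that that bird bird bird bird bird bird bird

S => that S bird   [S ::= that S bird]
that S bird => that that S bird bird   [S ::= that S bird]
that that S bird bird => that that that S bird bird bird   [S ::= that S bird]
that that that S bird bird bird => that that that that S bird bird bird bird   [S ::= that S bird]
that that that that S bird bird bird bird => that that that that that S bird bird bird bird bird   [S ::= that S bird]
that that that that that S bird bird bird bird bird => that that that that that that S bird bird bird bird bird bird   [S ::= that S bird]
that that that that that that S bird bird bird bird bird bird => that that that that that that bird bird bird bird bird bird bird   [S ::= bird]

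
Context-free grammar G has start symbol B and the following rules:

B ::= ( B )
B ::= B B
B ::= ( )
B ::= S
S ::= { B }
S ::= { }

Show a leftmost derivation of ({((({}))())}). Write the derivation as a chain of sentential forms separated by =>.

B => (B) => (S) => ({B}) => ({(B)}) => ({(BB)}) => ({((B)B)}) => ({(((B))B)}) => ({(((S))B)}) => ({((({}))B)}) => ({((({}))())})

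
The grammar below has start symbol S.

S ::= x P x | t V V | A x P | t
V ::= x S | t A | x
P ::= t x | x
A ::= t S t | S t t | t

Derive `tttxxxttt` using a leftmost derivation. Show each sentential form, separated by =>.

S => tVV => ttAV => tttStV => tttxPxtV => tttxxxtV => tttxxxttA => tttxxxttt

S => tVV   [S ::= t V V]
tVV => ttAV   [V ::= t A]
ttAV => tttStV   [A ::= t S t]
tttStV => tttxPxtV   [S ::= x P x]
tttxPxtV => tttxxxtV   [P ::= x]
tttxxxtV => tttxxxttA   [V ::= t A]
tttxxxttA => tttxxxttt   [A ::= t]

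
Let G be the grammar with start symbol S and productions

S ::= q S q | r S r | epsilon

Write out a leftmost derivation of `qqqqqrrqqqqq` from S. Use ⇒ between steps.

S ⇒ qSq   [S ::= q S q]
qSq ⇒ qqSqq   [S ::= q S q]
qqSqq ⇒ qqqSqqq   [S ::= q S q]
qqqSqqq ⇒ qqqqSqqqq   [S ::= q S q]
qqqqSqqqq ⇒ qqqqqSqqqqq   [S ::= q S q]
qqqqqSqqqqq ⇒ qqqqqrSrqqqqq   [S ::= r S r]
qqqqqrSrqqqqq ⇒ qqqqqrrqqqqq   [S ::= epsilon]

S ⇒ qSq ⇒ qqSqq ⇒ qqqSqqq ⇒ qqqqSqqqq ⇒ qqqqqSqqqqq ⇒ qqqqqrSrqqqqq ⇒ qqqqqrrqqqqq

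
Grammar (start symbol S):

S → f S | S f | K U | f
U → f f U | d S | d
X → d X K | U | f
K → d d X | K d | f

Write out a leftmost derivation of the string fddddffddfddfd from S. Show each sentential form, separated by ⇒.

S ⇒ fS   [S → f S]
fS ⇒ fKU   [S → K U]
fKU ⇒ fddXU   [K → d d X]
fddXU ⇒ fdddXKU   [X → d X K]
fdddXKU ⇒ fddddXKKU   [X → d X K]
fddddXKKU ⇒ fddddfKKU   [X → f]
fddddfKKU ⇒ fddddffKU   [K → f]
fddddffKU ⇒ fddddffKdU   [K → K d]
fddddffKdU ⇒ fddddffddXdU   [K → d d X]
fddddffddXdU ⇒ fddddffddfdU   [X → f]
fddddffddfdU ⇒ fddddffddfddS   [U → d S]
fddddffddfddS ⇒ fddddffddfddKU   [S → K U]
fddddffddfddKU ⇒ fddddffddfddfU   [K → f]
fddddffddfddfU ⇒ fddddffddfddfd   [U → d]

S ⇒ fS ⇒ fKU ⇒ fddXU ⇒ fdddXKU ⇒ fddddXKKU ⇒ fddddfKKU ⇒ fddddffKU ⇒ fddddffKdU ⇒ fddddffddXdU ⇒ fddddffddfdU ⇒ fddddffddfddS ⇒ fddddffddfddKU ⇒ fddddffddfddfU ⇒ fddddffddfddfd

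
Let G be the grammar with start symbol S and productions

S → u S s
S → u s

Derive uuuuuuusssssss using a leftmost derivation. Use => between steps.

S => uSs   [S → u S s]
uSs => uuSss   [S → u S s]
uuSss => uuuSsss   [S → u S s]
uuuSsss => uuuuSssss   [S → u S s]
uuuuSssss => uuuuuSsssss   [S → u S s]
uuuuuSsssss => uuuuuuSssssss   [S → u S s]
uuuuuuSssssss => uuuuuuusssssss   [S → u s]

S => uSs => uuSss => uuuSsss => uuuuSssss => uuuuuSsssss => uuuuuuSssssss => uuuuuuusssssss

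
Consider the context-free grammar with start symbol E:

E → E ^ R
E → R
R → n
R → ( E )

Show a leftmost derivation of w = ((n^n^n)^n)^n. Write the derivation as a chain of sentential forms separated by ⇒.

E ⇒ E^R ⇒ R^R ⇒ (E)^R ⇒ (E^R)^R ⇒ (R^R)^R ⇒ ((E)^R)^R ⇒ ((E^R)^R)^R ⇒ ((E^R^R)^R)^R ⇒ ((R^R^R)^R)^R ⇒ ((n^R^R)^R)^R ⇒ ((n^n^R)^R)^R ⇒ ((n^n^n)^R)^R ⇒ ((n^n^n)^n)^R ⇒ ((n^n^n)^n)^n

E ⇒ E^R   [E → E ^ R]
E^R ⇒ R^R   [E → R]
R^R ⇒ (E)^R   [R → ( E )]
(E)^R ⇒ (E^R)^R   [E → E ^ R]
(E^R)^R ⇒ (R^R)^R   [E → R]
(R^R)^R ⇒ ((E)^R)^R   [R → ( E )]
((E)^R)^R ⇒ ((E^R)^R)^R   [E → E ^ R]
((E^R)^R)^R ⇒ ((E^R^R)^R)^R   [E → E ^ R]
((E^R^R)^R)^R ⇒ ((R^R^R)^R)^R   [E → R]
((R^R^R)^R)^R ⇒ ((n^R^R)^R)^R   [R → n]
((n^R^R)^R)^R ⇒ ((n^n^R)^R)^R   [R → n]
((n^n^R)^R)^R ⇒ ((n^n^n)^R)^R   [R → n]
((n^n^n)^R)^R ⇒ ((n^n^n)^n)^R   [R → n]
((n^n^n)^n)^R ⇒ ((n^n^n)^n)^n   [R → n]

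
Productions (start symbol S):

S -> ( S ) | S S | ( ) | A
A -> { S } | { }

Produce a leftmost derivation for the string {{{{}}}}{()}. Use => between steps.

S => SS   [S -> S S]
SS => AS   [S -> A]
AS => {S}S   [A -> { S }]
{S}S => {A}S   [S -> A]
{A}S => {{S}}S   [A -> { S }]
{{S}}S => {{A}}S   [S -> A]
{{A}}S => {{{S}}}S   [A -> { S }]
{{{S}}}S => {{{A}}}S   [S -> A]
{{{A}}}S => {{{{}}}}S   [A -> { }]
{{{{}}}}S => {{{{}}}}A   [S -> A]
{{{{}}}}A => {{{{}}}}{S}   [A -> { S }]
{{{{}}}}{S} => {{{{}}}}{()}   [S -> ( )]

S => SS => AS => {S}S => {A}S => {{S}}S => {{A}}S => {{{S}}}S => {{{A}}}S => {{{{}}}}S => {{{{}}}}A => {{{{}}}}{S} => {{{{}}}}{()}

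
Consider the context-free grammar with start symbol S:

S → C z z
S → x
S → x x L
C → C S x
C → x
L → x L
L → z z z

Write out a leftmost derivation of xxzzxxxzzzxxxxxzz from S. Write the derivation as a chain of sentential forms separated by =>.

S => Czz => CSxzz => CSxSxzz => CSxSxSxzz => CSxSxSxSxzz => xSxSxSxSxzz => xCzzxSxSxSxzz => xxzzxSxSxSxzz => xxzzxxxLxSxSxzz => xxzzxxxzzzxSxSxzz => xxzzxxxzzzxxxSxzz => xxzzxxxzzzxxxxxzz

S => Czz   [S → C z z]
Czz => CSxzz   [C → C S x]
CSxzz => CSxSxzz   [C → C S x]
CSxSxzz => CSxSxSxzz   [C → C S x]
CSxSxSxzz => CSxSxSxSxzz   [C → C S x]
CSxSxSxSxzz => xSxSxSxSxzz   [C → x]
xSxSxSxSxzz => xCzzxSxSxSxzz   [S → C z z]
xCzzxSxSxSxzz => xxzzxSxSxSxzz   [C → x]
xxzzxSxSxSxzz => xxzzxxxLxSxSxzz   [S → x x L]
xxzzxxxLxSxSxzz => xxzzxxxzzzxSxSxzz   [L → z z z]
xxzzxxxzzzxSxSxzz => xxzzxxxzzzxxxSxzz   [S → x]
xxzzxxxzzzxxxSxzz => xxzzxxxzzzxxxxxzz   [S → x]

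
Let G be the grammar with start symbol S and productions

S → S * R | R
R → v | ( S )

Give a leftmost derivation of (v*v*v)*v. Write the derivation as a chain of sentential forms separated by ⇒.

S⇒S*R⇒R*R⇒(S)*R⇒(S*R)*R⇒(S*R*R)*R⇒(R*R*R)*R⇒(v*R*R)*R⇒(v*v*R)*R⇒(v*v*v)*R⇒(v*v*v)*v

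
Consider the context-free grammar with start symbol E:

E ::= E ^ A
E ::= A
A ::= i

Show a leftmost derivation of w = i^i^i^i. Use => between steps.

E => E^A => E^A^A => E^A^A^A => A^A^A^A => i^A^A^A => i^i^A^A => i^i^i^A => i^i^i^i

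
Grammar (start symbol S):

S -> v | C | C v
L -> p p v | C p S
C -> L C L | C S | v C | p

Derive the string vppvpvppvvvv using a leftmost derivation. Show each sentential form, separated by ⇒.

S ⇒ Cv   [S -> C v]
Cv ⇒ vCv   [C -> v C]
vCv ⇒ vCSv   [C -> C S]
vCSv ⇒ vCSSv   [C -> C S]
vCSSv ⇒ vLCLSSv   [C -> L C L]
vLCLSSv ⇒ vppvCLSSv   [L -> p p v]
vppvCLSSv ⇒ vppvCSLSSv   [C -> C S]
vppvCSLSSv ⇒ vppvpSLSSv   [C -> p]
vppvpSLSSv ⇒ vppvpvLSSv   [S -> v]
vppvpvLSSv ⇒ vppvpvppvSSv   [L -> p p v]
vppvpvppvSSv ⇒ vppvpvppvvSv   [S -> v]
vppvpvppvvSv ⇒ vppvpvppvvvv   [S -> v]

S ⇒ Cv ⇒ vCv ⇒ vCSv ⇒ vCSSv ⇒ vLCLSSv ⇒ vppvCLSSv ⇒ vppvCSLSSv ⇒ vppvpSLSSv ⇒ vppvpvLSSv ⇒ vppvpvppvSSv ⇒ vppvpvppvvSv ⇒ vppvpvppvvvv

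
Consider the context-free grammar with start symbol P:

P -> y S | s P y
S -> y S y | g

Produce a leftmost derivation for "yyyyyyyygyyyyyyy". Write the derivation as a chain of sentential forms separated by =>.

P => yS   [P -> y S]
yS => yySy   [S -> y S y]
yySy => yyySyy   [S -> y S y]
yyySyy => yyyySyyy   [S -> y S y]
yyyySyyy => yyyyySyyyy   [S -> y S y]
yyyyySyyyy => yyyyyySyyyyy   [S -> y S y]
yyyyyySyyyyy => yyyyyyySyyyyyy   [S -> y S y]
yyyyyyySyyyyyy => yyyyyyyySyyyyyyy   [S -> y S y]
yyyyyyyySyyyyyyy => yyyyyyyygyyyyyyy   [S -> g]

P=>yS=>yySy=>yyySyy=>yyyySyyy=>yyyyySyyyy=>yyyyyySyyyyy=>yyyyyyySyyyyyy=>yyyyyyyySyyyyyyy=>yyyyyyyygyyyyyyy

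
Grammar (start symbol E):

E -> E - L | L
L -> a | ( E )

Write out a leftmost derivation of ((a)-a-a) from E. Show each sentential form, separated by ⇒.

E ⇒ L   [E -> L]
L ⇒ (E)   [L -> ( E )]
(E) ⇒ (E-L)   [E -> E - L]
(E-L) ⇒ (E-L-L)   [E -> E - L]
(E-L-L) ⇒ (L-L-L)   [E -> L]
(L-L-L) ⇒ ((E)-L-L)   [L -> ( E )]
((E)-L-L) ⇒ ((L)-L-L)   [E -> L]
((L)-L-L) ⇒ ((a)-L-L)   [L -> a]
((a)-L-L) ⇒ ((a)-a-L)   [L -> a]
((a)-a-L) ⇒ ((a)-a-a)   [L -> a]

E⇒L⇒(E)⇒(E-L)⇒(E-L-L)⇒(L-L-L)⇒((E)-L-L)⇒((L)-L-L)⇒((a)-L-L)⇒((a)-a-L)⇒((a)-a-a)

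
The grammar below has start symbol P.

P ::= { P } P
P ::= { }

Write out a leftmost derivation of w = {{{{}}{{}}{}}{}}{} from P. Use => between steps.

P => {P}P   [P ::= { P } P]
{P}P => {{P}P}P   [P ::= { P } P]
{{P}P}P => {{{P}P}P}P   [P ::= { P } P]
{{{P}P}P}P => {{{{}}P}P}P   [P ::= { }]
{{{{}}P}P}P => {{{{}}{P}P}P}P   [P ::= { P } P]
{{{{}}{P}P}P}P => {{{{}}{{}}P}P}P   [P ::= { }]
{{{{}}{{}}P}P}P => {{{{}}{{}}{}}P}P   [P ::= { }]
{{{{}}{{}}{}}P}P => {{{{}}{{}}{}}{}}P   [P ::= { }]
{{{{}}{{}}{}}{}}P => {{{{}}{{}}{}}{}}{}   [P ::= { }]

P=>{P}P=>{{P}P}P=>{{{P}P}P}P=>{{{{}}P}P}P=>{{{{}}{P}P}P}P=>{{{{}}{{}}P}P}P=>{{{{}}{{}}{}}P}P=>{{{{}}{{}}{}}{}}P=>{{{{}}{{}}{}}{}}{}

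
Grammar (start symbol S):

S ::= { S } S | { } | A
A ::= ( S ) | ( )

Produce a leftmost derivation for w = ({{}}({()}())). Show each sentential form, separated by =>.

S => A   [S ::= A]
A => (S)   [A ::= ( S )]
(S) => ({S}S)   [S ::= { S } S]
({S}S) => ({{}}S)   [S ::= { }]
({{}}S) => ({{}}A)   [S ::= A]
({{}}A) => ({{}}(S))   [A ::= ( S )]
({{}}(S)) => ({{}}({S}S))   [S ::= { S } S]
({{}}({S}S)) => ({{}}({A}S))   [S ::= A]
({{}}({A}S)) => ({{}}({()}S))   [A ::= ( )]
({{}}({()}S)) => ({{}}({()}A))   [S ::= A]
({{}}({()}A)) => ({{}}({()}()))   [A ::= ( )]

S => A => (S) => ({S}S) => ({{}}S) => ({{}}A) => ({{}}(S)) => ({{}}({S}S)) => ({{}}({A}S)) => ({{}}({()}S)) => ({{}}({()}A)) => ({{}}({()}()))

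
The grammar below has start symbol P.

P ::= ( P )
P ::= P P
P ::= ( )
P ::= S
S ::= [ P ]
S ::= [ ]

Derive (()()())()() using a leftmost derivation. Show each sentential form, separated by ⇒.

P ⇒ PP   [P ::= P P]
PP ⇒ PPP   [P ::= P P]
PPP ⇒ (P)PP   [P ::= ( P )]
(P)PP ⇒ (PP)PP   [P ::= P P]
(PP)PP ⇒ (PPP)PP   [P ::= P P]
(PPP)PP ⇒ (()PP)PP   [P ::= ( )]
(()PP)PP ⇒ (()()P)PP   [P ::= ( )]
(()()P)PP ⇒ (()()())PP   [P ::= ( )]
(()()())PP ⇒ (()()())()P   [P ::= ( )]
(()()())()P ⇒ (()()())()()   [P ::= ( )]

P⇒PP⇒PPP⇒(P)PP⇒(PP)PP⇒(PPP)PP⇒(()PP)PP⇒(()()P)PP⇒(()()())PP⇒(()()())()P⇒(()()())()()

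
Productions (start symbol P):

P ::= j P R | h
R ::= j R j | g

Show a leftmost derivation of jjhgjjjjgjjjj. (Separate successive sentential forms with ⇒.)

P ⇒ jPR   [P ::= j P R]
jPR ⇒ jjPRR   [P ::= j P R]
jjPRR ⇒ jjhRR   [P ::= h]
jjhRR ⇒ jjhgR   [R ::= g]
jjhgR ⇒ jjhgjRj   [R ::= j R j]
jjhgjRj ⇒ jjhgjjRjj   [R ::= j R j]
jjhgjjRjj ⇒ jjhgjjjRjjj   [R ::= j R j]
jjhgjjjRjjj ⇒ jjhgjjjjRjjjj   [R ::= j R j]
jjhgjjjjRjjjj ⇒ jjhgjjjjgjjjj   [R ::= g]

P ⇒ jPR ⇒ jjPRR ⇒ jjhRR ⇒ jjhgR ⇒ jjhgjRj ⇒ jjhgjjRjj ⇒ jjhgjjjRjjj ⇒ jjhgjjjjRjjjj ⇒ jjhgjjjjgjjjj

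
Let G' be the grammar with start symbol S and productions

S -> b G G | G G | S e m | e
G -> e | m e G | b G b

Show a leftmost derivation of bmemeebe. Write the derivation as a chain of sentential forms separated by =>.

S => GG => bGbG => bmeGbG => bmemeGbG => bmemeebG => bmemeebe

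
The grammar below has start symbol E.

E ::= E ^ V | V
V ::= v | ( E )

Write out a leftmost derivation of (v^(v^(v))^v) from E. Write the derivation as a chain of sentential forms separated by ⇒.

E ⇒ V   [E ::= V]
V ⇒ (E)   [V ::= ( E )]
(E) ⇒ (E^V)   [E ::= E ^ V]
(E^V) ⇒ (E^V^V)   [E ::= E ^ V]
(E^V^V) ⇒ (V^V^V)   [E ::= V]
(V^V^V) ⇒ (v^V^V)   [V ::= v]
(v^V^V) ⇒ (v^(E)^V)   [V ::= ( E )]
(v^(E)^V) ⇒ (v^(E^V)^V)   [E ::= E ^ V]
(v^(E^V)^V) ⇒ (v^(V^V)^V)   [E ::= V]
(v^(V^V)^V) ⇒ (v^(v^V)^V)   [V ::= v]
(v^(v^V)^V) ⇒ (v^(v^(E))^V)   [V ::= ( E )]
(v^(v^(E))^V) ⇒ (v^(v^(V))^V)   [E ::= V]
(v^(v^(V))^V) ⇒ (v^(v^(v))^V)   [V ::= v]
(v^(v^(v))^V) ⇒ (v^(v^(v))^v)   [V ::= v]

E⇒V⇒(E)⇒(E^V)⇒(E^V^V)⇒(V^V^V)⇒(v^V^V)⇒(v^(E)^V)⇒(v^(E^V)^V)⇒(v^(V^V)^V)⇒(v^(v^V)^V)⇒(v^(v^(E))^V)⇒(v^(v^(V))^V)⇒(v^(v^(v))^V)⇒(v^(v^(v))^v)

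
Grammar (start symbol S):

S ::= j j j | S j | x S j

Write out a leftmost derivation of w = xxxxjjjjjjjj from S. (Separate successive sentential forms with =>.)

S => Sj => xSjj => xxSjjj => xxxSjjjj => xxxxSjjjjj => xxxxjjjjjjjj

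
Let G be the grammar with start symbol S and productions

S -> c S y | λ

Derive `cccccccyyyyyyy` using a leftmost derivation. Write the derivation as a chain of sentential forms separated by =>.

S=>cSy=>ccSyy=>cccSyyy=>ccccSyyyy=>cccccSyyyyy=>ccccccSyyyyyy=>cccccccSyyyyyyy=>cccccccyyyyyyy

S => cSy   [S -> c S y]
cSy => ccSyy   [S -> c S y]
ccSyy => cccSyyy   [S -> c S y]
cccSyyy => ccccSyyyy   [S -> c S y]
ccccSyyyy => cccccSyyyyy   [S -> c S y]
cccccSyyyyy => ccccccSyyyyyy   [S -> c S y]
ccccccSyyyyyy => cccccccSyyyyyyy   [S -> c S y]
cccccccSyyyyyyy => cccccccyyyyyyy   [S -> λ]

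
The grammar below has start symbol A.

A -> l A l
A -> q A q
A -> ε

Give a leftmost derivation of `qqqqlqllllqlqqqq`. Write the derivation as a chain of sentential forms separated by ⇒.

A ⇒ qAq ⇒ qqAqq ⇒ qqqAqqq ⇒ qqqqAqqqq ⇒ qqqqlAlqqqq ⇒ qqqqlqAqlqqqq ⇒ qqqqlqlAlqlqqqq ⇒ qqqqlqllAllqlqqqq ⇒ qqqqlqllllqlqqqq

A ⇒ qAq   [A -> q A q]
qAq ⇒ qqAqq   [A -> q A q]
qqAqq ⇒ qqqAqqq   [A -> q A q]
qqqAqqq ⇒ qqqqAqqqq   [A -> q A q]
qqqqAqqqq ⇒ qqqqlAlqqqq   [A -> l A l]
qqqqlAlqqqq ⇒ qqqqlqAqlqqqq   [A -> q A q]
qqqqlqAqlqqqq ⇒ qqqqlqlAlqlqqqq   [A -> l A l]
qqqqlqlAlqlqqqq ⇒ qqqqlqllAllqlqqqq   [A -> l A l]
qqqqlqllAllqlqqqq ⇒ qqqqlqllllqlqqqq   [A -> ε]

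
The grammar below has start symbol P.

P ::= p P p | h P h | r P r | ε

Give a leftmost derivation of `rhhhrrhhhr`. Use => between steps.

P=>rPr=>rhPhr=>rhhPhhr=>rhhhPhhhr=>rhhhrPrhhhr=>rhhhrrhhhr

P => rPr   [P ::= r P r]
rPr => rhPhr   [P ::= h P h]
rhPhr => rhhPhhr   [P ::= h P h]
rhhPhhr => rhhhPhhhr   [P ::= h P h]
rhhhPhhhr => rhhhrPrhhhr   [P ::= r P r]
rhhhrPrhhhr => rhhhrrhhhr   [P ::= ε]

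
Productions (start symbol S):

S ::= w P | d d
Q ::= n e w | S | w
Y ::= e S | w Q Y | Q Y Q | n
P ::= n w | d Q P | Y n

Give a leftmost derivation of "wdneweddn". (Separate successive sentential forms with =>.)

S => wP => wdQP => wdnewP => wdnewYn => wdneweSn => wdneweddn

S => wP   [S ::= w P]
wP => wdQP   [P ::= d Q P]
wdQP => wdnewP   [Q ::= n e w]
wdnewP => wdnewYn   [P ::= Y n]
wdnewYn => wdneweSn   [Y ::= e S]
wdneweSn => wdneweddn   [S ::= d d]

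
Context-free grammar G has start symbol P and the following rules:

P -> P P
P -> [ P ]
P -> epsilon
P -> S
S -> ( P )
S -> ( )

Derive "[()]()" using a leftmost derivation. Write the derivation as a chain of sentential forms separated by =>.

P => PP => [P]P => [S]P => [()]P => [()]PP => [()]PPP => [()]PPPP => [()]SPPP => [()]()PPP => [()]()PP => [()]()P => [()]()

P => PP   [P -> P P]
PP => [P]P   [P -> [ P ]]
[P]P => [S]P   [P -> S]
[S]P => [()]P   [S -> ( )]
[()]P => [()]PP   [P -> P P]
[()]PP => [()]PPP   [P -> P P]
[()]PPP => [()]PPPP   [P -> P P]
[()]PPPP => [()]SPPP   [P -> S]
[()]SPPP => [()]()PPP   [S -> ( )]
[()]()PPP => [()]()PP   [P -> epsilon]
[()]()PP => [()]()P   [P -> epsilon]
[()]()P => [()]()   [P -> epsilon]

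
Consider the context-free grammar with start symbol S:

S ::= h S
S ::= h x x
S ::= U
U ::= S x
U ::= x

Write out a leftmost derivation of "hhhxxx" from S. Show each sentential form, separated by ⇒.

S ⇒ U   [S ::= U]
U ⇒ Sx   [U ::= S x]
Sx ⇒ hSx   [S ::= h S]
hSx ⇒ hUx   [S ::= U]
hUx ⇒ hSxx   [U ::= S x]
hSxx ⇒ hhSxx   [S ::= h S]
hhSxx ⇒ hhhSxx   [S ::= h S]
hhhSxx ⇒ hhhUxx   [S ::= U]
hhhUxx ⇒ hhhxxx   [U ::= x]

S ⇒ U ⇒ Sx ⇒ hSx ⇒ hUx ⇒ hSxx ⇒ hhSxx ⇒ hhhSxx ⇒ hhhUxx ⇒ hhhxxx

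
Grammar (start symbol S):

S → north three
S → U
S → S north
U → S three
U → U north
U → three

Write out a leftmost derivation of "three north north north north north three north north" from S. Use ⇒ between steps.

S ⇒ U ⇒ U north ⇒ U north north ⇒ S three north north ⇒ S north three north north ⇒ S north north three north north ⇒ S north north north three north north ⇒ S north north north north three north north ⇒ S north north north north north three north north ⇒ U north north north north north three north north ⇒ three north north north north north three north north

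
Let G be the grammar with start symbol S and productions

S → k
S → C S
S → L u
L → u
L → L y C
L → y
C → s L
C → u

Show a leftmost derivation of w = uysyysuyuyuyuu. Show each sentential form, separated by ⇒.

S⇒Lu⇒LyCu⇒LyCyCu⇒LyCyCyCu⇒uyCyCyCu⇒uysLyCyCu⇒uysLyCyCyCu⇒uysLyCyCyCyCu⇒uysyyCyCyCyCu⇒uysyysLyCyCyCu⇒uysyysuyCyCyCu⇒uysyysuyuyCyCu⇒uysyysuyuyuyCu⇒uysyysuyuyuyuu

S ⇒ Lu   [S → L u]
Lu ⇒ LyCu   [L → L y C]
LyCu ⇒ LyCyCu   [L → L y C]
LyCyCu ⇒ LyCyCyCu   [L → L y C]
LyCyCyCu ⇒ uyCyCyCu   [L → u]
uyCyCyCu ⇒ uysLyCyCu   [C → s L]
uysLyCyCu ⇒ uysLyCyCyCu   [L → L y C]
uysLyCyCyCu ⇒ uysLyCyCyCyCu   [L → L y C]
uysLyCyCyCyCu ⇒ uysyyCyCyCyCu   [L → y]
uysyyCyCyCyCu ⇒ uysyysLyCyCyCu   [C → s L]
uysyysLyCyCyCu ⇒ uysyysuyCyCyCu   [L → u]
uysyysuyCyCyCu ⇒ uysyysuyuyCyCu   [C → u]
uysyysuyuyCyCu ⇒ uysyysuyuyuyCu   [C → u]
uysyysuyuyuyCu ⇒ uysyysuyuyuyuu   [C → u]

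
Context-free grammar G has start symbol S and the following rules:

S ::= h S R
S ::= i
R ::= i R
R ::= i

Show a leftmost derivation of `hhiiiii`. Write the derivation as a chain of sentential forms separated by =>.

S=>hSR=>hhSRR=>hhiRR=>hhiiRR=>hhiiiR=>hhiiiiR=>hhiiiii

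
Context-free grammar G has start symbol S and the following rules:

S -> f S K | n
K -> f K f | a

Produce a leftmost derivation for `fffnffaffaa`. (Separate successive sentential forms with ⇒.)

S ⇒ fSK ⇒ ffSKK ⇒ fffSKKK ⇒ fffnKKK ⇒ fffnfKfKK ⇒ fffnffKffKK ⇒ fffnffaffKK ⇒ fffnffaffaK ⇒ fffnffaffaa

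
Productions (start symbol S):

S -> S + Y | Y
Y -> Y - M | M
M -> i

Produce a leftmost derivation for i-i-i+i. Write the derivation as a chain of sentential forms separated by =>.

S => S+Y => Y+Y => Y-M+Y => Y-M-M+Y => M-M-M+Y => i-M-M+Y => i-i-M+Y => i-i-i+Y => i-i-i+M => i-i-i+i

S => S+Y   [S -> S + Y]
S+Y => Y+Y   [S -> Y]
Y+Y => Y-M+Y   [Y -> Y - M]
Y-M+Y => Y-M-M+Y   [Y -> Y - M]
Y-M-M+Y => M-M-M+Y   [Y -> M]
M-M-M+Y => i-M-M+Y   [M -> i]
i-M-M+Y => i-i-M+Y   [M -> i]
i-i-M+Y => i-i-i+Y   [M -> i]
i-i-i+Y => i-i-i+M   [Y -> M]
i-i-i+M => i-i-i+i   [M -> i]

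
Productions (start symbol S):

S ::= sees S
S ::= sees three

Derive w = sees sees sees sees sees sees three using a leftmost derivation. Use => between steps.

S => sees S => sees sees S => sees sees sees S => sees sees sees sees S => sees sees sees sees sees S => sees sees sees sees sees sees three

S => sees S   [S ::= sees S]
sees S => sees sees S   [S ::= sees S]
sees sees S => sees sees sees S   [S ::= sees S]
sees sees sees S => sees sees sees sees S   [S ::= sees S]
sees sees sees sees S => sees sees sees sees sees S   [S ::= sees S]
sees sees sees sees sees S => sees sees sees sees sees sees three   [S ::= sees three]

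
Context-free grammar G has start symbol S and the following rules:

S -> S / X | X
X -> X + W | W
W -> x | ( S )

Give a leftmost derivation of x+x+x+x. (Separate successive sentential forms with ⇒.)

S ⇒ X   [S -> X]
X ⇒ X+W   [X -> X + W]
X+W ⇒ X+W+W   [X -> X + W]
X+W+W ⇒ X+W+W+W   [X -> X + W]
X+W+W+W ⇒ W+W+W+W   [X -> W]
W+W+W+W ⇒ x+W+W+W   [W -> x]
x+W+W+W ⇒ x+x+W+W   [W -> x]
x+x+W+W ⇒ x+x+x+W   [W -> x]
x+x+x+W ⇒ x+x+x+x   [W -> x]

S⇒X⇒X+W⇒X+W+W⇒X+W+W+W⇒W+W+W+W⇒x+W+W+W⇒x+x+W+W⇒x+x+x+W⇒x+x+x+x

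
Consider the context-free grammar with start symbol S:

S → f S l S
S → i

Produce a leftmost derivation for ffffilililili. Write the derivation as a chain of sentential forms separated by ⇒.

S ⇒ fSlS   [S → f S l S]
fSlS ⇒ ffSlSlS   [S → f S l S]
ffSlSlS ⇒ fffSlSlSlS   [S → f S l S]
fffSlSlSlS ⇒ ffffSlSlSlSlS   [S → f S l S]
ffffSlSlSlSlS ⇒ ffffilSlSlSlS   [S → i]
ffffilSlSlSlS ⇒ ffffililSlSlS   [S → i]
ffffililSlSlS ⇒ ffffilililSlS   [S → i]
ffffilililSlS ⇒ ffffililililS   [S → i]
ffffililililS ⇒ ffffilililili   [S → i]

S ⇒ fSlS ⇒ ffSlSlS ⇒ fffSlSlSlS ⇒ ffffSlSlSlSlS ⇒ ffffilSlSlSlS ⇒ ffffililSlSlS ⇒ ffffilililSlS ⇒ ffffililililS ⇒ ffffilililili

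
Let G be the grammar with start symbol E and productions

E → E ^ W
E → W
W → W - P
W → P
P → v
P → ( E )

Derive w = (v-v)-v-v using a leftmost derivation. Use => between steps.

E => W   [E → W]
W => W-P   [W → W - P]
W-P => W-P-P   [W → W - P]
W-P-P => P-P-P   [W → P]
P-P-P => (E)-P-P   [P → ( E )]
(E)-P-P => (W)-P-P   [E → W]
(W)-P-P => (W-P)-P-P   [W → W - P]
(W-P)-P-P => (P-P)-P-P   [W → P]
(P-P)-P-P => (v-P)-P-P   [P → v]
(v-P)-P-P => (v-v)-P-P   [P → v]
(v-v)-P-P => (v-v)-v-P   [P → v]
(v-v)-v-P => (v-v)-v-v   [P → v]

E => W => W-P => W-P-P => P-P-P => (E)-P-P => (W)-P-P => (W-P)-P-P => (P-P)-P-P => (v-P)-P-P => (v-v)-P-P => (v-v)-v-P => (v-v)-v-v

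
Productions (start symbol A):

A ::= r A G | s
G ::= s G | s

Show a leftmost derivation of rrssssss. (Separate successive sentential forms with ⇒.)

A ⇒ rAG   [A ::= r A G]
rAG ⇒ rrAGG   [A ::= r A G]
rrAGG ⇒ rrsGG   [A ::= s]
rrsGG ⇒ rrssGG   [G ::= s G]
rrssGG ⇒ rrsssGG   [G ::= s G]
rrsssGG ⇒ rrssssG   [G ::= s]
rrssssG ⇒ rrsssssG   [G ::= s G]
rrsssssG ⇒ rrssssss   [G ::= s]

A⇒rAG⇒rrAGG⇒rrsGG⇒rrssGG⇒rrsssGG⇒rrssssG⇒rrsssssG⇒rrssssss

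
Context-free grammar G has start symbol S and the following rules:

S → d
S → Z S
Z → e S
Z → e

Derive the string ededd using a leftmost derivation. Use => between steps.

S => ZS => eSS => edS => edZS => edeSS => ededS => ededd

S => ZS   [S → Z S]
ZS => eSS   [Z → e S]
eSS => edS   [S → d]
edS => edZS   [S → Z S]
edZS => edeSS   [Z → e S]
edeSS => ededS   [S → d]
ededS => ededd   [S → d]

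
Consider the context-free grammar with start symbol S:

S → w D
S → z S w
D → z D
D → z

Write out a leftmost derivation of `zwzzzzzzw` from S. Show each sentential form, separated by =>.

S => zSw => zwDw => zwzDw => zwzzDw => zwzzzDw => zwzzzzDw => zwzzzzzDw => zwzzzzzzw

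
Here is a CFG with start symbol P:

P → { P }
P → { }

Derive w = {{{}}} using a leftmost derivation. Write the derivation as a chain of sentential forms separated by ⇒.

P ⇒ {P} ⇒ {{P}} ⇒ {{{}}}

P ⇒ {P}   [P → { P }]
{P} ⇒ {{P}}   [P → { P }]
{{P}} ⇒ {{{}}}   [P → { }]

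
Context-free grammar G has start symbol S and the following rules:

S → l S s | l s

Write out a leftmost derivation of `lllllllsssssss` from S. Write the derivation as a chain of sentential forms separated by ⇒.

S⇒lSs⇒llSss⇒lllSsss⇒llllSssss⇒lllllSsssss⇒llllllSssssss⇒lllllllsssssss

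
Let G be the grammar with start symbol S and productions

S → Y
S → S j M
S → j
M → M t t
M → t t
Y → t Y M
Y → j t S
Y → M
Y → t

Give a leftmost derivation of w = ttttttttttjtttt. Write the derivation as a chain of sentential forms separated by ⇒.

S ⇒ SjM ⇒ YjM ⇒ MjM ⇒ MttjM ⇒ MttttjM ⇒ MttttttjM ⇒ MttttttttjM ⇒ ttttttttttjM ⇒ ttttttttttjMtt ⇒ ttttttttttjtttt

S ⇒ SjM   [S → S j M]
SjM ⇒ YjM   [S → Y]
YjM ⇒ MjM   [Y → M]
MjM ⇒ MttjM   [M → M t t]
MttjM ⇒ MttttjM   [M → M t t]
MttttjM ⇒ MttttttjM   [M → M t t]
MttttttjM ⇒ MttttttttjM   [M → M t t]
MttttttttjM ⇒ ttttttttttjM   [M → t t]
ttttttttttjM ⇒ ttttttttttjMtt   [M → M t t]
ttttttttttjMtt ⇒ ttttttttttjtttt   [M → t t]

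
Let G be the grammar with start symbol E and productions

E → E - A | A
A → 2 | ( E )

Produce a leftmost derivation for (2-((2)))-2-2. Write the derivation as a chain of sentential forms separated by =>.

E => E-A => E-A-A => A-A-A => (E)-A-A => (E-A)-A-A => (A-A)-A-A => (2-A)-A-A => (2-(E))-A-A => (2-(A))-A-A => (2-((E)))-A-A => (2-((A)))-A-A => (2-((2)))-A-A => (2-((2)))-2-A => (2-((2)))-2-2

E => E-A   [E → E - A]
E-A => E-A-A   [E → E - A]
E-A-A => A-A-A   [E → A]
A-A-A => (E)-A-A   [A → ( E )]
(E)-A-A => (E-A)-A-A   [E → E - A]
(E-A)-A-A => (A-A)-A-A   [E → A]
(A-A)-A-A => (2-A)-A-A   [A → 2]
(2-A)-A-A => (2-(E))-A-A   [A → ( E )]
(2-(E))-A-A => (2-(A))-A-A   [E → A]
(2-(A))-A-A => (2-((E)))-A-A   [A → ( E )]
(2-((E)))-A-A => (2-((A)))-A-A   [E → A]
(2-((A)))-A-A => (2-((2)))-A-A   [A → 2]
(2-((2)))-A-A => (2-((2)))-2-A   [A → 2]
(2-((2)))-2-A => (2-((2)))-2-2   [A → 2]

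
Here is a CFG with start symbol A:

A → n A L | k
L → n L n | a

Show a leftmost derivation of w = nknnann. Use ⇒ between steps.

A ⇒ nAL ⇒ nkL ⇒ nknLn ⇒ nknnLnn ⇒ nknnann

A ⇒ nAL   [A → n A L]
nAL ⇒ nkL   [A → k]
nkL ⇒ nknLn   [L → n L n]
nknLn ⇒ nknnLnn   [L → n L n]
nknnLnn ⇒ nknnann   [L → a]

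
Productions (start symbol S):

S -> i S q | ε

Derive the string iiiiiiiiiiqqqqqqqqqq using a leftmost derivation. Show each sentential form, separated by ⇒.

S ⇒ iSq   [S -> i S q]
iSq ⇒ iiSqq   [S -> i S q]
iiSqq ⇒ iiiSqqq   [S -> i S q]
iiiSqqq ⇒ iiiiSqqqq   [S -> i S q]
iiiiSqqqq ⇒ iiiiiSqqqqq   [S -> i S q]
iiiiiSqqqqq ⇒ iiiiiiSqqqqqq   [S -> i S q]
iiiiiiSqqqqqq ⇒ iiiiiiiSqqqqqqq   [S -> i S q]
iiiiiiiSqqqqqqq ⇒ iiiiiiiiSqqqqqqqq   [S -> i S q]
iiiiiiiiSqqqqqqqq ⇒ iiiiiiiiiSqqqqqqqqq   [S -> i S q]
iiiiiiiiiSqqqqqqqqq ⇒ iiiiiiiiiiSqqqqqqqqqq   [S -> i S q]
iiiiiiiiiiSqqqqqqqqqq ⇒ iiiiiiiiiiqqqqqqqqqq   [S -> ε]

S⇒iSq⇒iiSqq⇒iiiSqqq⇒iiiiSqqqq⇒iiiiiSqqqqq⇒iiiiiiSqqqqqq⇒iiiiiiiSqqqqqqq⇒iiiiiiiiSqqqqqqqq⇒iiiiiiiiiSqqqqqqqqq⇒iiiiiiiiiiSqqqqqqqqqq⇒iiiiiiiiiiqqqqqqqqqq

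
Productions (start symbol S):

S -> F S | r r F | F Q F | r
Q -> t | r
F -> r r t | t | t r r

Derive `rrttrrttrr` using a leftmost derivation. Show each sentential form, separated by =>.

S => FS => rrtS => rrtFQF => rrttrrQF => rrttrrtF => rrttrrttrr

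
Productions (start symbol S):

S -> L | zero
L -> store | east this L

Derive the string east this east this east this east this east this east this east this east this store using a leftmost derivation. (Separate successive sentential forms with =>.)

S => L => east this L => east this east this L => east this east this east this L => east this east this east this east this L => east this east this east this east this east this L => east this east this east this east this east this east this L => east this east this east this east this east this east this east this L => east this east this east this east this east this east this east this east this L => east this east this east this east this east this east this east this east this store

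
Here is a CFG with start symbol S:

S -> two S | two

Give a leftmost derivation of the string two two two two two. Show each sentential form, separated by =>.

S => two S => two two S => two two two S => two two two two S => two two two two two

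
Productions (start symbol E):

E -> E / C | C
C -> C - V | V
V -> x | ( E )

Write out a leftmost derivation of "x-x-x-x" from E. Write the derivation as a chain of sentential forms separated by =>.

E => C => C-V => C-V-V => C-V-V-V => V-V-V-V => x-V-V-V => x-x-V-V => x-x-x-V => x-x-x-x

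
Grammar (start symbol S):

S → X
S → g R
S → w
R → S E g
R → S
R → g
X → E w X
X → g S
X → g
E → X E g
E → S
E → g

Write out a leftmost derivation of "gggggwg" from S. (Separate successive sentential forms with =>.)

S=>X=>EwX=>XEgwX=>gEgwX=>gXEggwX=>ggEggwX=>gggggwX=>gggggwg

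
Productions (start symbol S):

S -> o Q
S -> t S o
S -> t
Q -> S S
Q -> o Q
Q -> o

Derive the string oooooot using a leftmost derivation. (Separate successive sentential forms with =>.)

S => oQ   [S -> o Q]
oQ => oSS   [Q -> S S]
oSS => ooQS   [S -> o Q]
ooQS => ooSSS   [Q -> S S]
ooSSS => oooQSS   [S -> o Q]
oooQSS => ooooSS   [Q -> o]
ooooSS => oooooQS   [S -> o Q]
oooooQS => ooooooS   [Q -> o]
ooooooS => oooooot   [S -> t]

S=>oQ=>oSS=>ooQS=>ooSSS=>oooQSS=>ooooSS=>oooooQS=>ooooooS=>oooooot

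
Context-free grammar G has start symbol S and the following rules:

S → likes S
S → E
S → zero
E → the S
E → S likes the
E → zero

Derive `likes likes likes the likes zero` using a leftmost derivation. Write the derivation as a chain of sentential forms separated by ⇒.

S ⇒ likes S ⇒ likes likes S ⇒ likes likes likes S ⇒ likes likes likes E ⇒ likes likes likes the S ⇒ likes likes likes the likes S ⇒ likes likes likes the likes E ⇒ likes likes likes the likes zero

S ⇒ likes S   [S → likes S]
likes S ⇒ likes likes S   [S → likes S]
likes likes S ⇒ likes likes likes S   [S → likes S]
likes likes likes S ⇒ likes likes likes E   [S → E]
likes likes likes E ⇒ likes likes likes the S   [E → the S]
likes likes likes the S ⇒ likes likes likes the likes S   [S → likes S]
likes likes likes the likes S ⇒ likes likes likes the likes E   [S → E]
likes likes likes the likes E ⇒ likes likes likes the likes zero   [E → zero]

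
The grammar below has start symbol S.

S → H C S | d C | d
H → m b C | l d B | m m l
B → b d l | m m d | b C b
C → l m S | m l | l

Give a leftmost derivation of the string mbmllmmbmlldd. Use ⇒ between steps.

S ⇒ HCS ⇒ mbCCS ⇒ mbmlCS ⇒ mbmllmSS ⇒ mbmllmHCSS ⇒ mbmllmmbCCSS ⇒ mbmllmmbmlCSS ⇒ mbmllmmbmllSS ⇒ mbmllmmbmlldS ⇒ mbmllmmbmlldd

S ⇒ HCS   [S → H C S]
HCS ⇒ mbCCS   [H → m b C]
mbCCS ⇒ mbmlCS   [C → m l]
mbmlCS ⇒ mbmllmSS   [C → l m S]
mbmllmSS ⇒ mbmllmHCSS   [S → H C S]
mbmllmHCSS ⇒ mbmllmmbCCSS   [H → m b C]
mbmllmmbCCSS ⇒ mbmllmmbmlCSS   [C → m l]
mbmllmmbmlCSS ⇒ mbmllmmbmllSS   [C → l]
mbmllmmbmllSS ⇒ mbmllmmbmlldS   [S → d]
mbmllmmbmlldS ⇒ mbmllmmbmlldd   [S → d]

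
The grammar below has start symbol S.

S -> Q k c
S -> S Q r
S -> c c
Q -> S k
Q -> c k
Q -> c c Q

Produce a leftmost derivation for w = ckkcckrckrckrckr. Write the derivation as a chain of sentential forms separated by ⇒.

S ⇒ SQr   [S -> S Q r]
SQr ⇒ SQrQr   [S -> S Q r]
SQrQr ⇒ SQrQrQr   [S -> S Q r]
SQrQrQr ⇒ SQrQrQrQr   [S -> S Q r]
SQrQrQrQr ⇒ QkcQrQrQrQr   [S -> Q k c]
QkcQrQrQrQr ⇒ ckkcQrQrQrQr   [Q -> c k]
ckkcQrQrQrQr ⇒ ckkcckrQrQrQr   [Q -> c k]
ckkcckrQrQrQr ⇒ ckkcckrckrQrQr   [Q -> c k]
ckkcckrckrQrQr ⇒ ckkcckrckrckrQr   [Q -> c k]
ckkcckrckrckrQr ⇒ ckkcckrckrckrckr   [Q -> c k]

S ⇒ SQr ⇒ SQrQr ⇒ SQrQrQr ⇒ SQrQrQrQr ⇒ QkcQrQrQrQr ⇒ ckkcQrQrQrQr ⇒ ckkcckrQrQrQr ⇒ ckkcckrckrQrQr ⇒ ckkcckrckrckrQr ⇒ ckkcckrckrckrckr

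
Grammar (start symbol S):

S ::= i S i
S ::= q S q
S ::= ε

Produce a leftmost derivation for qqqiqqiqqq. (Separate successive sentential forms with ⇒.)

S ⇒ qSq   [S ::= q S q]
qSq ⇒ qqSqq   [S ::= q S q]
qqSqq ⇒ qqqSqqq   [S ::= q S q]
qqqSqqq ⇒ qqqiSiqqq   [S ::= i S i]
qqqiSiqqq ⇒ qqqiqSqiqqq   [S ::= q S q]
qqqiqSqiqqq ⇒ qqqiqqiqqq   [S ::= ε]

S ⇒ qSq ⇒ qqSqq ⇒ qqqSqqq ⇒ qqqiSiqqq ⇒ qqqiqSqiqqq ⇒ qqqiqqiqqq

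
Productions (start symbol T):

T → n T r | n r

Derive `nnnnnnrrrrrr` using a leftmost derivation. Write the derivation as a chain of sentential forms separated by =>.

T => nTr => nnTrr => nnnTrrr => nnnnTrrrr => nnnnnTrrrrr => nnnnnnrrrrrr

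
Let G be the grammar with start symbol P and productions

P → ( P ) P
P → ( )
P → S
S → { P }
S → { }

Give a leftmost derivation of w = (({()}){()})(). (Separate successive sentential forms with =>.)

P => (P)P => ((P)P)P => ((S)P)P => (({P})P)P => (({()})P)P => (({()})S)P => (({()}){P})P => (({()}){()})P => (({()}){()})()

P => (P)P   [P → ( P ) P]
(P)P => ((P)P)P   [P → ( P ) P]
((P)P)P => ((S)P)P   [P → S]
((S)P)P => (({P})P)P   [S → { P }]
(({P})P)P => (({()})P)P   [P → ( )]
(({()})P)P => (({()})S)P   [P → S]
(({()})S)P => (({()}){P})P   [S → { P }]
(({()}){P})P => (({()}){()})P   [P → ( )]
(({()}){()})P => (({()}){()})()   [P → ( )]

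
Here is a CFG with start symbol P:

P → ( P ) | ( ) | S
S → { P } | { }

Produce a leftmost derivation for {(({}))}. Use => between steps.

P=>S=>{P}=>{(P)}=>{((P))}=>{((S))}=>{(({}))}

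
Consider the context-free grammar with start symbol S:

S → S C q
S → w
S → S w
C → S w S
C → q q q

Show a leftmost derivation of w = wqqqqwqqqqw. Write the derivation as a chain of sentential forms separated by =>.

S => Sw => SCqw => SwCqw => SCqwCqw => wCqwCqw => wqqqqwCqw => wqqqqwqqqqw

S => Sw   [S → S w]
Sw => SCqw   [S → S C q]
SCqw => SwCqw   [S → S w]
SwCqw => SCqwCqw   [S → S C q]
SCqwCqw => wCqwCqw   [S → w]
wCqwCqw => wqqqqwCqw   [C → q q q]
wqqqqwCqw => wqqqqwqqqqw   [C → q q q]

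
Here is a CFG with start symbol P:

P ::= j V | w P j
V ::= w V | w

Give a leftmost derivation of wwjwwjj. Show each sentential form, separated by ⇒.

P ⇒ wPj   [P ::= w P j]
wPj ⇒ wwPjj   [P ::= w P j]
wwPjj ⇒ wwjVjj   [P ::= j V]
wwjVjj ⇒ wwjwVjj   [V ::= w V]
wwjwVjj ⇒ wwjwwjj   [V ::= w]

P ⇒ wPj ⇒ wwPjj ⇒ wwjVjj ⇒ wwjwVjj ⇒ wwjwwjj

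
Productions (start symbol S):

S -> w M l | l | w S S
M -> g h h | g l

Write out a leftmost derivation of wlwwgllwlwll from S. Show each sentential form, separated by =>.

S => wSS => wlS => wlwSS => wlwwMlS => wlwwgllS => wlwwgllwSS => wlwwgllwlS => wlwwgllwlwSS => wlwwgllwlwlS => wlwwgllwlwll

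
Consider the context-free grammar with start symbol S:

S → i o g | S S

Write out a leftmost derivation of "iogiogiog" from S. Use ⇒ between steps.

S ⇒ SS ⇒ SSS ⇒ iogSS ⇒ iogiogS ⇒ iogiogiog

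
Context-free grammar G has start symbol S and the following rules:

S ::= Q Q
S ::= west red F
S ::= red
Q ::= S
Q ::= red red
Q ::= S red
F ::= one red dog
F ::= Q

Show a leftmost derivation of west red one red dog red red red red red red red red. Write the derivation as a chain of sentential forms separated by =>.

S => Q Q => S red Q => west red F red Q => west red one red dog red Q => west red one red dog red S => west red one red dog red Q Q => west red one red dog red red red Q => west red one red dog red red red S red => west red one red dog red red red Q Q red => west red one red dog red red red S red Q red => west red one red dog red red red red red Q red => west red one red dog red red red red red red red red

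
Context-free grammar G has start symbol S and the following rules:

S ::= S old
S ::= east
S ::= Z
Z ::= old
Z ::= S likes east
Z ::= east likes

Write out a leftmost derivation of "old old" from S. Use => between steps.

S => S old   [S ::= S old]
S old => Z old   [S ::= Z]
Z old => old old   [Z ::= old]

S => S old => Z old => old old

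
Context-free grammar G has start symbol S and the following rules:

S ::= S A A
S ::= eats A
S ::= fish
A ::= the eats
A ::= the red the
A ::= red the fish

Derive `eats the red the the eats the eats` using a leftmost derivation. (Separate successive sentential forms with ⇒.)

S ⇒ S A A   [S ::= S A A]
S A A ⇒ eats A A A   [S ::= eats A]
eats A A A ⇒ eats the red the A A   [A ::= the red the]
eats the red the A A ⇒ eats the red the the eats A   [A ::= the eats]
eats the red the the eats A ⇒ eats the red the the eats the eats   [A ::= the eats]

S ⇒ S A A ⇒ eats A A A ⇒ eats the red the A A ⇒ eats the red the the eats A ⇒ eats the red the the eats the eats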